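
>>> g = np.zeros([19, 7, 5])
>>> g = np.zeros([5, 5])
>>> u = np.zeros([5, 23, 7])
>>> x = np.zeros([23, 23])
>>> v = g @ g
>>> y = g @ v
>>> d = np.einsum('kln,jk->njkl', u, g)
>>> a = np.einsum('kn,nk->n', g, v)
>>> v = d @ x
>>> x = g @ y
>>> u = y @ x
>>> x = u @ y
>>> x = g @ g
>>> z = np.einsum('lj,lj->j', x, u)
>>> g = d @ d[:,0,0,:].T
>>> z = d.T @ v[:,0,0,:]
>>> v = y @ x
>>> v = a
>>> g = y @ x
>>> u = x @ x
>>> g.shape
(5, 5)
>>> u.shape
(5, 5)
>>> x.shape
(5, 5)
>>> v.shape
(5,)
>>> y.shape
(5, 5)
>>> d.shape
(7, 5, 5, 23)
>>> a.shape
(5,)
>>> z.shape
(23, 5, 5, 23)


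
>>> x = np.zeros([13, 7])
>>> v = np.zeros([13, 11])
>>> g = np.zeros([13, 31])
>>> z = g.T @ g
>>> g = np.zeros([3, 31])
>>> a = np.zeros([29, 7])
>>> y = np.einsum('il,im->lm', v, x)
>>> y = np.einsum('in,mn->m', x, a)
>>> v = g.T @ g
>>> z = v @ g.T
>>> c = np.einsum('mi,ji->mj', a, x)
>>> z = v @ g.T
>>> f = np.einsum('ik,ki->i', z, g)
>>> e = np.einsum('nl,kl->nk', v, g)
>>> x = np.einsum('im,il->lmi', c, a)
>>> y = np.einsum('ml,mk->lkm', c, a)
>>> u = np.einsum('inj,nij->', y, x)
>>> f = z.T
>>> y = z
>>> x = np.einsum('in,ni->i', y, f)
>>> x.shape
(31,)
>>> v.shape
(31, 31)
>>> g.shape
(3, 31)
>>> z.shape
(31, 3)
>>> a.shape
(29, 7)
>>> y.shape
(31, 3)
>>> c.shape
(29, 13)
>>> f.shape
(3, 31)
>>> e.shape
(31, 3)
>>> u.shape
()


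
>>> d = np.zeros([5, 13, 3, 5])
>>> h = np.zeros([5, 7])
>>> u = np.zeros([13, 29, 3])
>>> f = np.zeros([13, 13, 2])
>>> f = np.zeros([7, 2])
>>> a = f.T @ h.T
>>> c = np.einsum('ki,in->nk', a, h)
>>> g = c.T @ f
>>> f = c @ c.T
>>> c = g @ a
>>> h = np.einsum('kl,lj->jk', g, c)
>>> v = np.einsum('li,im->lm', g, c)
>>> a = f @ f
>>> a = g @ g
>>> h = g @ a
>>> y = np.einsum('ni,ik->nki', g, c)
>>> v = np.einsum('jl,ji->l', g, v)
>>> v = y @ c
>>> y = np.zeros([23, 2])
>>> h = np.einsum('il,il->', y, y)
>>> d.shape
(5, 13, 3, 5)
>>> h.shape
()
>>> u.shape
(13, 29, 3)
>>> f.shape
(7, 7)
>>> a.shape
(2, 2)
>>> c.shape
(2, 5)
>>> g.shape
(2, 2)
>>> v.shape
(2, 5, 5)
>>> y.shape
(23, 2)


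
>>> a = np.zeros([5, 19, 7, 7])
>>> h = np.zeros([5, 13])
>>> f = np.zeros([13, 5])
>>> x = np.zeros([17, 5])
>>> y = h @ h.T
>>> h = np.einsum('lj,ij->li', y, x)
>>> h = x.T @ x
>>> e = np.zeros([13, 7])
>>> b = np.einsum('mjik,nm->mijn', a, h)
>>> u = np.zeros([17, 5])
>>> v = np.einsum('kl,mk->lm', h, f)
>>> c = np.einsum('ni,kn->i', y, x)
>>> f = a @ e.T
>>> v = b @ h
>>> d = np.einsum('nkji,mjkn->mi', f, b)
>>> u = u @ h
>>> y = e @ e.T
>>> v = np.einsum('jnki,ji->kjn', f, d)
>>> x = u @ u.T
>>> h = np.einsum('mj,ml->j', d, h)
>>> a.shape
(5, 19, 7, 7)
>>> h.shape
(13,)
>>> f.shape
(5, 19, 7, 13)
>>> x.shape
(17, 17)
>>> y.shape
(13, 13)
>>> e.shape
(13, 7)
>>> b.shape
(5, 7, 19, 5)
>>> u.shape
(17, 5)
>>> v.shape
(7, 5, 19)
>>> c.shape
(5,)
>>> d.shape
(5, 13)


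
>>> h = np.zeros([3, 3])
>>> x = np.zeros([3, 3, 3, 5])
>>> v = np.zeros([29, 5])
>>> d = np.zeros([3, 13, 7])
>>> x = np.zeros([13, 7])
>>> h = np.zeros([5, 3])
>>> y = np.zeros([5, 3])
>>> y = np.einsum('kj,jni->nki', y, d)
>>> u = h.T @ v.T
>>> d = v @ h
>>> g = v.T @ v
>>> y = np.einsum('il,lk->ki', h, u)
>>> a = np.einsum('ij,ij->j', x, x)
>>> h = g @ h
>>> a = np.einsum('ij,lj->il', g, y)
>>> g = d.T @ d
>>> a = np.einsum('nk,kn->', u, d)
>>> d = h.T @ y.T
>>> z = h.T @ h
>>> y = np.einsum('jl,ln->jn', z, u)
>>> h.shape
(5, 3)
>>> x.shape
(13, 7)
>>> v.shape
(29, 5)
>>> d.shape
(3, 29)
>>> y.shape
(3, 29)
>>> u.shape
(3, 29)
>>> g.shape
(3, 3)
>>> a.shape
()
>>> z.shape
(3, 3)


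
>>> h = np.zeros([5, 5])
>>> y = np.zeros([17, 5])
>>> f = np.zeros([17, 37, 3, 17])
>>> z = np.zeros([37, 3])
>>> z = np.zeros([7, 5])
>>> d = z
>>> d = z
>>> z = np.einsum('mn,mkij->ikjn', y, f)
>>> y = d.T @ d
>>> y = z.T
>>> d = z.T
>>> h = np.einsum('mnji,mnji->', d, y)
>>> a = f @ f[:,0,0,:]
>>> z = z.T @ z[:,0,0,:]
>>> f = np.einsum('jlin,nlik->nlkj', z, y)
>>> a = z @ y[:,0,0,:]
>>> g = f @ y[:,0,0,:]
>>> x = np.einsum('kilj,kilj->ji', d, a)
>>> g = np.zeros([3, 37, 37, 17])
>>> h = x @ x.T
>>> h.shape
(3, 3)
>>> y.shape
(5, 17, 37, 3)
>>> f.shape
(5, 17, 3, 5)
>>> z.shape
(5, 17, 37, 5)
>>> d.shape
(5, 17, 37, 3)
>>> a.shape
(5, 17, 37, 3)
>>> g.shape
(3, 37, 37, 17)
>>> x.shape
(3, 17)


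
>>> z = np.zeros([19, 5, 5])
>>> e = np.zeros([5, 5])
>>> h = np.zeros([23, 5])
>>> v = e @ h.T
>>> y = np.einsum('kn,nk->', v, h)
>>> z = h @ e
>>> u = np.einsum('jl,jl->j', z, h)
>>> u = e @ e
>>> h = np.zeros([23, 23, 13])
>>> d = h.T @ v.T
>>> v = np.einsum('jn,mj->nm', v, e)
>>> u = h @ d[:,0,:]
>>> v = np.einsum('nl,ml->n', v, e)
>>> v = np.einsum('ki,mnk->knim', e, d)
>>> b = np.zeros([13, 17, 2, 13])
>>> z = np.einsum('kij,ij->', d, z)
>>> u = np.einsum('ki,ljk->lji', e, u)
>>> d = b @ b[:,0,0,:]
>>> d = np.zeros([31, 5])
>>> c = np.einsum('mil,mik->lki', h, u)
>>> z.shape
()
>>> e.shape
(5, 5)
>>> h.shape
(23, 23, 13)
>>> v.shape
(5, 23, 5, 13)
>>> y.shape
()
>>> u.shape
(23, 23, 5)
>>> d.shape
(31, 5)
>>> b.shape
(13, 17, 2, 13)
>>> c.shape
(13, 5, 23)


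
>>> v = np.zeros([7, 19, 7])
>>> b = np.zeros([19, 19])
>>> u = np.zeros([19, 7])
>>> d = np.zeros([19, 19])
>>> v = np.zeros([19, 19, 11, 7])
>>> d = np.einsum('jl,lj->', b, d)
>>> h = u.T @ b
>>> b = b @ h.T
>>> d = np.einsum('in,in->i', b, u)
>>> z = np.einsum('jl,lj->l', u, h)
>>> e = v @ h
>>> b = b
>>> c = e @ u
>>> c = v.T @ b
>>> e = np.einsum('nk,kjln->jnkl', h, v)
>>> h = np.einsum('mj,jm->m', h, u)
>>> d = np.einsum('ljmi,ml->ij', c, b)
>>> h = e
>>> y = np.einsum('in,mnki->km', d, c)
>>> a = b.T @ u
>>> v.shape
(19, 19, 11, 7)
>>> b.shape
(19, 7)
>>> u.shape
(19, 7)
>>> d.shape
(7, 11)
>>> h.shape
(19, 7, 19, 11)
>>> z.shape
(7,)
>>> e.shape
(19, 7, 19, 11)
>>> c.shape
(7, 11, 19, 7)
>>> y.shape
(19, 7)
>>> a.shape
(7, 7)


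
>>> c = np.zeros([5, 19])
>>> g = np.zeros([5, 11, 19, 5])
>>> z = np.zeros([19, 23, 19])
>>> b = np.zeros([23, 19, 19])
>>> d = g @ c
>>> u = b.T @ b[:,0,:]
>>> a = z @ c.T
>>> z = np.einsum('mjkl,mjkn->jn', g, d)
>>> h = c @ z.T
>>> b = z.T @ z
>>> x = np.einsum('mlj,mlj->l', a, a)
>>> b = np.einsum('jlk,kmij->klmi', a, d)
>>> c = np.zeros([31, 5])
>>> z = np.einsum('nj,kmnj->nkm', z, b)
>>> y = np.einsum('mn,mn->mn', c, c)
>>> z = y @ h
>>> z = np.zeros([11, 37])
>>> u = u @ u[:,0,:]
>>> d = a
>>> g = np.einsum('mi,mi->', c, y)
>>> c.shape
(31, 5)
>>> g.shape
()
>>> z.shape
(11, 37)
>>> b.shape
(5, 23, 11, 19)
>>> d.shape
(19, 23, 5)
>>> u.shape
(19, 19, 19)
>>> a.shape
(19, 23, 5)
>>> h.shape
(5, 11)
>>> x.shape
(23,)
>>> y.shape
(31, 5)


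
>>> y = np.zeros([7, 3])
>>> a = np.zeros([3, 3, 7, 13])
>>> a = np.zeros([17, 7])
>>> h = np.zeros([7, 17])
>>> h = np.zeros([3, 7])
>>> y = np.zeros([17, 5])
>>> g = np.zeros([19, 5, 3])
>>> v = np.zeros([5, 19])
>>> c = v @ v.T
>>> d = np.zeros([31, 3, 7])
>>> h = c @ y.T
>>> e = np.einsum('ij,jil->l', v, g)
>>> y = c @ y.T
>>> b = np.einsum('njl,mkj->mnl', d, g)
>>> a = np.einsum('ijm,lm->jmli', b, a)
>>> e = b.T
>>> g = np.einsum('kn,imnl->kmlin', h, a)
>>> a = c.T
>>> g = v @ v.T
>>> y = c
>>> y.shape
(5, 5)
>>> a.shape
(5, 5)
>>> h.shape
(5, 17)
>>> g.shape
(5, 5)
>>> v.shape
(5, 19)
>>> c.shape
(5, 5)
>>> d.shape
(31, 3, 7)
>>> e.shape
(7, 31, 19)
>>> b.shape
(19, 31, 7)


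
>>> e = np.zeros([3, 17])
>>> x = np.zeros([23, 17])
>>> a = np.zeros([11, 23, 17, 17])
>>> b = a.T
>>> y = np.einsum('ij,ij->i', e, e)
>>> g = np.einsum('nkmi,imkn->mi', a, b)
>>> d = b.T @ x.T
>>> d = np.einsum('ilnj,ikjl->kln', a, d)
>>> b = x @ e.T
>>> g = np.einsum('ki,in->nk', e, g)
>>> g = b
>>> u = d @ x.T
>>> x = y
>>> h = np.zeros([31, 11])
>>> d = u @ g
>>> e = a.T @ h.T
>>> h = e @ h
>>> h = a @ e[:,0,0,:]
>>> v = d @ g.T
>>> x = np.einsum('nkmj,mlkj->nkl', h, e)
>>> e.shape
(17, 17, 23, 31)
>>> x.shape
(11, 23, 17)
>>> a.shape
(11, 23, 17, 17)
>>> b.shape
(23, 3)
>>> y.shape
(3,)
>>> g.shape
(23, 3)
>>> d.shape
(23, 23, 3)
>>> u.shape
(23, 23, 23)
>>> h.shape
(11, 23, 17, 31)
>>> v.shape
(23, 23, 23)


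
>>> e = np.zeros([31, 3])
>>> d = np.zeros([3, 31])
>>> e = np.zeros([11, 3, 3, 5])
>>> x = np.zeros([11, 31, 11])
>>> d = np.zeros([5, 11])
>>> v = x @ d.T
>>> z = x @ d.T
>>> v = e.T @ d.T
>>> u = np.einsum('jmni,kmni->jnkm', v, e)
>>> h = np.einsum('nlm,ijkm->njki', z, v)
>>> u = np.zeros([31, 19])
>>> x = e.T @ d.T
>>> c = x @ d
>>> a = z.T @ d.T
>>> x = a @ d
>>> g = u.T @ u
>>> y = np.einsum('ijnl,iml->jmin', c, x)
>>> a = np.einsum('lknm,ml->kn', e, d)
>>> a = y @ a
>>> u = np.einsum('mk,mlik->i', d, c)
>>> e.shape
(11, 3, 3, 5)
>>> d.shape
(5, 11)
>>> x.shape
(5, 31, 11)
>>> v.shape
(5, 3, 3, 5)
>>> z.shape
(11, 31, 5)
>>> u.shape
(3,)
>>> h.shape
(11, 3, 3, 5)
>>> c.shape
(5, 3, 3, 11)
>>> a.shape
(3, 31, 5, 3)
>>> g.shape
(19, 19)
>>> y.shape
(3, 31, 5, 3)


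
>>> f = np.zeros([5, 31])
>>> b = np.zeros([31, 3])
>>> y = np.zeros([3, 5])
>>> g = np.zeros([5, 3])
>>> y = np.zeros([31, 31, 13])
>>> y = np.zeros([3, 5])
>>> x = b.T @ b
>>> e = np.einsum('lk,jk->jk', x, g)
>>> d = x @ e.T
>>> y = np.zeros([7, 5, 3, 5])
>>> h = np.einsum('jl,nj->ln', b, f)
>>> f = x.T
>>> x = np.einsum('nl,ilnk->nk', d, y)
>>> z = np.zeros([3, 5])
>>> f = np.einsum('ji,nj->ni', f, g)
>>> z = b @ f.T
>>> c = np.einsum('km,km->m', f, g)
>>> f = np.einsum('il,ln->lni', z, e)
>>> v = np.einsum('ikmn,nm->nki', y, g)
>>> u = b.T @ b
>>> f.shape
(5, 3, 31)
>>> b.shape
(31, 3)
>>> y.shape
(7, 5, 3, 5)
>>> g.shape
(5, 3)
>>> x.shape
(3, 5)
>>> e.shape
(5, 3)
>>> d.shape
(3, 5)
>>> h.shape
(3, 5)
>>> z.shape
(31, 5)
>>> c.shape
(3,)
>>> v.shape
(5, 5, 7)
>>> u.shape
(3, 3)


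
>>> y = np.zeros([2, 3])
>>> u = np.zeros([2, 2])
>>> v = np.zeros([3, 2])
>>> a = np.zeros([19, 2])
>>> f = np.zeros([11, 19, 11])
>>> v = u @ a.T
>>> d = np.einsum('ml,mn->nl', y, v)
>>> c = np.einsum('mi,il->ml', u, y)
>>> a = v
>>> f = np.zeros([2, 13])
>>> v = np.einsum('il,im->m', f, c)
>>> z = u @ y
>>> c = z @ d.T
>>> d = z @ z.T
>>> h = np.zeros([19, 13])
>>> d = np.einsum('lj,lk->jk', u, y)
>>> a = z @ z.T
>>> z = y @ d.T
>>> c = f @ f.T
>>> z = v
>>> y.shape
(2, 3)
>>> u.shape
(2, 2)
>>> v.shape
(3,)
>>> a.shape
(2, 2)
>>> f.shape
(2, 13)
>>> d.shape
(2, 3)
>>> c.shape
(2, 2)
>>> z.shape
(3,)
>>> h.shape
(19, 13)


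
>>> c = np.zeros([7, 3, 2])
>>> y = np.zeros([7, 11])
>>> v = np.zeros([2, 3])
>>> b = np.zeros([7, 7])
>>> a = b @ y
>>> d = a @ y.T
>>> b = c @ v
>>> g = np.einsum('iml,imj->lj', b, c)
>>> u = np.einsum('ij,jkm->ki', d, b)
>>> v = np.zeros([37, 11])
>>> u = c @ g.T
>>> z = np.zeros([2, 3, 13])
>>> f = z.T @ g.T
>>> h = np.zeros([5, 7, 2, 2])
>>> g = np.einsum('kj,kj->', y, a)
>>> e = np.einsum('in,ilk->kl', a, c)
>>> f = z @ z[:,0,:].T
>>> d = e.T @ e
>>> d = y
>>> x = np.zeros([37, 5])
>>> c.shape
(7, 3, 2)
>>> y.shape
(7, 11)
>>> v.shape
(37, 11)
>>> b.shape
(7, 3, 3)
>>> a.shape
(7, 11)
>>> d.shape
(7, 11)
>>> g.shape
()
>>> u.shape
(7, 3, 3)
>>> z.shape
(2, 3, 13)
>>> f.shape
(2, 3, 2)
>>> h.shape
(5, 7, 2, 2)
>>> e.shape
(2, 3)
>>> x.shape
(37, 5)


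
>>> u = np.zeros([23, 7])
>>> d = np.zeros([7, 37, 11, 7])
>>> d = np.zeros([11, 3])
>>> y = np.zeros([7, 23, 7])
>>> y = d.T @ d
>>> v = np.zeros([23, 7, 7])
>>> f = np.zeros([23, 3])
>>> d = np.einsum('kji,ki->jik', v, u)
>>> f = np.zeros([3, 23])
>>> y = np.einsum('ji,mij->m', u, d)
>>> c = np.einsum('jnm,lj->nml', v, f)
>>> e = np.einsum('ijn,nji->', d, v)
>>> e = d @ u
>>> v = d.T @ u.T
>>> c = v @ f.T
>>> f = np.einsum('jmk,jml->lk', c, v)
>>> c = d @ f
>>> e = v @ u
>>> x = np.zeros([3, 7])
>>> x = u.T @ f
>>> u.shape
(23, 7)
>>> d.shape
(7, 7, 23)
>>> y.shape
(7,)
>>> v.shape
(23, 7, 23)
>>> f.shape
(23, 3)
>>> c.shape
(7, 7, 3)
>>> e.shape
(23, 7, 7)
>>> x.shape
(7, 3)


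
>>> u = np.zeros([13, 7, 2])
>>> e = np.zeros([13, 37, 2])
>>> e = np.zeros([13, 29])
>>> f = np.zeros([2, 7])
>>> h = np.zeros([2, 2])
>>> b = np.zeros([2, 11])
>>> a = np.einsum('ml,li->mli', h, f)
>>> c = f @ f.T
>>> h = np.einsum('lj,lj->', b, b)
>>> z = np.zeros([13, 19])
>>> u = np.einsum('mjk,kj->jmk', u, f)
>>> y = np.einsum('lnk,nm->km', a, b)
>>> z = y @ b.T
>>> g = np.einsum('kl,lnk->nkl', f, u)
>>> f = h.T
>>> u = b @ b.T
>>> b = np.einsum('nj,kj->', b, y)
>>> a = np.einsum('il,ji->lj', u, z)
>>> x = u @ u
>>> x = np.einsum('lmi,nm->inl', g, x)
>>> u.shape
(2, 2)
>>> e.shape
(13, 29)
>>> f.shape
()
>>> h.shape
()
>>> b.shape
()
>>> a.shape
(2, 7)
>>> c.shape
(2, 2)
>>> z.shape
(7, 2)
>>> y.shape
(7, 11)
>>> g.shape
(13, 2, 7)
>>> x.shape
(7, 2, 13)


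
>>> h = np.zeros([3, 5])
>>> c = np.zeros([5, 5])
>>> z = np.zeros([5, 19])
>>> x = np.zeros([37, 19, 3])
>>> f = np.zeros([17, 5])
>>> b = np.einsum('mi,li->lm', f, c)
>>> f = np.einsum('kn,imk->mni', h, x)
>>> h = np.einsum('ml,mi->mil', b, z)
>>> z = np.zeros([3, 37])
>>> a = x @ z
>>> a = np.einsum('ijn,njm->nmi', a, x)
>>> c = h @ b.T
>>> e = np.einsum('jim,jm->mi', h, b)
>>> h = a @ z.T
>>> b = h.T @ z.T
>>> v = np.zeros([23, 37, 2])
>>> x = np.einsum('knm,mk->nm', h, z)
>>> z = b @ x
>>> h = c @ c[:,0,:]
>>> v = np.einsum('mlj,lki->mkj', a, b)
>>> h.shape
(5, 19, 5)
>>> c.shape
(5, 19, 5)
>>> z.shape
(3, 3, 3)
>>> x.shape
(3, 3)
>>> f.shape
(19, 5, 37)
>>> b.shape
(3, 3, 3)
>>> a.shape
(37, 3, 37)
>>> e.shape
(17, 19)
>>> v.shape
(37, 3, 37)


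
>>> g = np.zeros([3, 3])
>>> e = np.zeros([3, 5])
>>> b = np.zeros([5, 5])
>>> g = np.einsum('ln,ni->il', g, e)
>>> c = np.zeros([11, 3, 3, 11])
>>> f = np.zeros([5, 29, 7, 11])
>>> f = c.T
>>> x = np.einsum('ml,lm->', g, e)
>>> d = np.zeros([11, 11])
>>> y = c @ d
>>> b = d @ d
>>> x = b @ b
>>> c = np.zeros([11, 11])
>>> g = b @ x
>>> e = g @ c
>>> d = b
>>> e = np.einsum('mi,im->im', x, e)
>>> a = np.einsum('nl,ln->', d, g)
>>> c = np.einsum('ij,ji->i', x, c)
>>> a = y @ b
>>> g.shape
(11, 11)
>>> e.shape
(11, 11)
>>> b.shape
(11, 11)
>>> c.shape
(11,)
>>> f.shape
(11, 3, 3, 11)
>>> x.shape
(11, 11)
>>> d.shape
(11, 11)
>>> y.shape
(11, 3, 3, 11)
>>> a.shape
(11, 3, 3, 11)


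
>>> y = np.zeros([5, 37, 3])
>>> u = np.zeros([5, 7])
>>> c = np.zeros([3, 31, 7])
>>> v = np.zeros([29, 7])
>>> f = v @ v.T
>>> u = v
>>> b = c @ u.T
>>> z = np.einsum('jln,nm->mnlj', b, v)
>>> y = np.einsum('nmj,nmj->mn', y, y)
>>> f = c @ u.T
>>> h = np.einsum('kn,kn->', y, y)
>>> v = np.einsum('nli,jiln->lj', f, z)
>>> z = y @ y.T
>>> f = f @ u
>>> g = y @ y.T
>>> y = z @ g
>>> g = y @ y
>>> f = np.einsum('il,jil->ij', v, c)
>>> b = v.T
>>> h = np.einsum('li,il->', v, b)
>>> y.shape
(37, 37)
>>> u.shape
(29, 7)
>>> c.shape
(3, 31, 7)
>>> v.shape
(31, 7)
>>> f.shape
(31, 3)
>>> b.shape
(7, 31)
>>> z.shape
(37, 37)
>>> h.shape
()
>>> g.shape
(37, 37)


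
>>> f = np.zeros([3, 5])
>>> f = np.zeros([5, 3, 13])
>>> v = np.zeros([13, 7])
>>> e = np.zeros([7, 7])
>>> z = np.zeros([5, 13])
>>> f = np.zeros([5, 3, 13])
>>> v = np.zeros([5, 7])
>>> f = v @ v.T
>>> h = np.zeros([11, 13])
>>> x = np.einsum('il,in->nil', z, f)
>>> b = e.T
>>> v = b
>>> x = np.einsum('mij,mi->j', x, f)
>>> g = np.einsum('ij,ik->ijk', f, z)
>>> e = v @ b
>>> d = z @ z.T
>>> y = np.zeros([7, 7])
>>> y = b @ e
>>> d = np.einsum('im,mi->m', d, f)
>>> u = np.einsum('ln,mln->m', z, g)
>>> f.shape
(5, 5)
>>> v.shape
(7, 7)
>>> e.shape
(7, 7)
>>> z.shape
(5, 13)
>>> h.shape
(11, 13)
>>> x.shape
(13,)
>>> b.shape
(7, 7)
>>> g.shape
(5, 5, 13)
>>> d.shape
(5,)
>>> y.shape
(7, 7)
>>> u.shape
(5,)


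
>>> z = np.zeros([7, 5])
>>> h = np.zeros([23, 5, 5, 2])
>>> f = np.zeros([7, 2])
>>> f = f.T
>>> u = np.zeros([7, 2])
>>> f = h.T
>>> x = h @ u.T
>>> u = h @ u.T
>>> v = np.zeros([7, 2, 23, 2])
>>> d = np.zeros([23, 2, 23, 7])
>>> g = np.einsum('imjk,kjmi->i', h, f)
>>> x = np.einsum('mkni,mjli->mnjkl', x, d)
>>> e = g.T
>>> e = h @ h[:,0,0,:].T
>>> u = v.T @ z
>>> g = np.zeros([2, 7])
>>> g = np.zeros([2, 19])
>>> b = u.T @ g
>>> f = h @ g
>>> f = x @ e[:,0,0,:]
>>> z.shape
(7, 5)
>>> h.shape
(23, 5, 5, 2)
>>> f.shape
(23, 5, 2, 5, 23)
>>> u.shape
(2, 23, 2, 5)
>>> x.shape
(23, 5, 2, 5, 23)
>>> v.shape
(7, 2, 23, 2)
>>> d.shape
(23, 2, 23, 7)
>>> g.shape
(2, 19)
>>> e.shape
(23, 5, 5, 23)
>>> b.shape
(5, 2, 23, 19)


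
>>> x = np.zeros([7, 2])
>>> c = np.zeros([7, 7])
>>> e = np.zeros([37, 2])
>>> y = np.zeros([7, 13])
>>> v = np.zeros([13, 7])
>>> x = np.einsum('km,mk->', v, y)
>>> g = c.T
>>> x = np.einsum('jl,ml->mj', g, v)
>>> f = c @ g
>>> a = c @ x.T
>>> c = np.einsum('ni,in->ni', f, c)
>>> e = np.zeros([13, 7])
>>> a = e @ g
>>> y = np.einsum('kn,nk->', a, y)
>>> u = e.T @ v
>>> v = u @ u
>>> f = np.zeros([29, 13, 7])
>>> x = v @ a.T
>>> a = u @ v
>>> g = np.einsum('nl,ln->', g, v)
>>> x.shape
(7, 13)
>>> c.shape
(7, 7)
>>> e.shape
(13, 7)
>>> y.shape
()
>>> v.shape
(7, 7)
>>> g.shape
()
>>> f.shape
(29, 13, 7)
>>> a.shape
(7, 7)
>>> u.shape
(7, 7)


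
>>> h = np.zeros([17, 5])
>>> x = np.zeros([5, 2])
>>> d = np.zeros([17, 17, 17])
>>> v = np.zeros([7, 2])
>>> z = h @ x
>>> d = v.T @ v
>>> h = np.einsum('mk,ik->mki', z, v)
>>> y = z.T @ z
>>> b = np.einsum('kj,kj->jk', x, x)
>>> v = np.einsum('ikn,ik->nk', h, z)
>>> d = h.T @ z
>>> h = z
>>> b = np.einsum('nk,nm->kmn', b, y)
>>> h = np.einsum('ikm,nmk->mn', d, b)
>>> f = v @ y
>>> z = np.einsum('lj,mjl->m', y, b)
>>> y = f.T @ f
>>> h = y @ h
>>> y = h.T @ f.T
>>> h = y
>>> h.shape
(5, 7)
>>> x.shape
(5, 2)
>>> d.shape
(7, 2, 2)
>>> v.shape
(7, 2)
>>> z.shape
(5,)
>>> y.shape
(5, 7)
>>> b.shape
(5, 2, 2)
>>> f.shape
(7, 2)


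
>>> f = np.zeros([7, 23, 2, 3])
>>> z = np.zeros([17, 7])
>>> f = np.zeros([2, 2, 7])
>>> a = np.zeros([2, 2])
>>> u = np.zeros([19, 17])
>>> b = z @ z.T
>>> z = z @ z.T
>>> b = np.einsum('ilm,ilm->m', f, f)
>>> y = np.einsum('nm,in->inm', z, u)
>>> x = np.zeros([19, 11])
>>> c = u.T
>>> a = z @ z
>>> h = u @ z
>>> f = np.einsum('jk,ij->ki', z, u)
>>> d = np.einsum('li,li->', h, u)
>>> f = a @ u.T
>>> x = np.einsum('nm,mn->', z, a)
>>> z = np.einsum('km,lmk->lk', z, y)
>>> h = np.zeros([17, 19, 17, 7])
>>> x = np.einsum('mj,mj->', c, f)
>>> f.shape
(17, 19)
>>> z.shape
(19, 17)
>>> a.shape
(17, 17)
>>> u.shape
(19, 17)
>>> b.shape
(7,)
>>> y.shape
(19, 17, 17)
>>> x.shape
()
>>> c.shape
(17, 19)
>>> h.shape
(17, 19, 17, 7)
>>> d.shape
()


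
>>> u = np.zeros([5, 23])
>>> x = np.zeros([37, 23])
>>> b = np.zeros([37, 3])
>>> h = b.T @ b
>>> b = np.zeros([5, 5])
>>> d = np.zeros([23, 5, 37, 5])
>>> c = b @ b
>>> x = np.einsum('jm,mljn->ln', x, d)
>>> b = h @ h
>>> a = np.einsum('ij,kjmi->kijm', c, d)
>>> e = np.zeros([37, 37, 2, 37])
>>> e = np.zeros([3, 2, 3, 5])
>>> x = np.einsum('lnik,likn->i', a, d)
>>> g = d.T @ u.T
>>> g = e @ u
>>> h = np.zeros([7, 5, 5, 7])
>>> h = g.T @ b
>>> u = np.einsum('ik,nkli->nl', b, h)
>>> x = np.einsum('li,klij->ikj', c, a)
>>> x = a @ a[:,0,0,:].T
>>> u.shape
(23, 2)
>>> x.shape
(23, 5, 5, 23)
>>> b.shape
(3, 3)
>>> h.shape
(23, 3, 2, 3)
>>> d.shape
(23, 5, 37, 5)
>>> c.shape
(5, 5)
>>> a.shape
(23, 5, 5, 37)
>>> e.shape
(3, 2, 3, 5)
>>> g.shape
(3, 2, 3, 23)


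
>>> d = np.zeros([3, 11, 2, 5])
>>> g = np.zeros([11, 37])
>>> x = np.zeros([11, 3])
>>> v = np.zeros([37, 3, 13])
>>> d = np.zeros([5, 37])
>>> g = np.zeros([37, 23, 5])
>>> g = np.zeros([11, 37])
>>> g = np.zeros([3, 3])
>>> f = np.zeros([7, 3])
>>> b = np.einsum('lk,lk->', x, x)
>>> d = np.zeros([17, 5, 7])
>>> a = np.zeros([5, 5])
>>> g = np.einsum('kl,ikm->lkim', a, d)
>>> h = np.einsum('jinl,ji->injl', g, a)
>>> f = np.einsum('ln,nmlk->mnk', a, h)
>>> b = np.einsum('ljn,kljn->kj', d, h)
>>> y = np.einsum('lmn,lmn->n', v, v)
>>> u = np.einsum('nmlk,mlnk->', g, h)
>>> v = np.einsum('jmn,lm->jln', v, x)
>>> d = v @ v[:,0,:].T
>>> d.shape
(37, 11, 37)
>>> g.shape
(5, 5, 17, 7)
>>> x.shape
(11, 3)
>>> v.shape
(37, 11, 13)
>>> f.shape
(17, 5, 7)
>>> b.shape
(5, 5)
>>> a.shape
(5, 5)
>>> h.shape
(5, 17, 5, 7)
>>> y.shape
(13,)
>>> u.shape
()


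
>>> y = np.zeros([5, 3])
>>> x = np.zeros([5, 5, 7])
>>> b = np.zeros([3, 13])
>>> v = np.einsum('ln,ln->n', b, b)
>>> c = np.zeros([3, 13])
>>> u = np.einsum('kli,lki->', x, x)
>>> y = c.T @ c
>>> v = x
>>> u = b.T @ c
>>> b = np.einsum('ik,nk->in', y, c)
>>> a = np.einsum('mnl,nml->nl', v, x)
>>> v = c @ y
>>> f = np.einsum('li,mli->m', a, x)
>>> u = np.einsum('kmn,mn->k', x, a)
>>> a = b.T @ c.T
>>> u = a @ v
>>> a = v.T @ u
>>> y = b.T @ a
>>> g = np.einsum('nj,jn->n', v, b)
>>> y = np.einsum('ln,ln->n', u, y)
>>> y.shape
(13,)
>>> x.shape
(5, 5, 7)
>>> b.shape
(13, 3)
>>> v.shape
(3, 13)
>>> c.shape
(3, 13)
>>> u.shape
(3, 13)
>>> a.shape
(13, 13)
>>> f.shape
(5,)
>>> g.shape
(3,)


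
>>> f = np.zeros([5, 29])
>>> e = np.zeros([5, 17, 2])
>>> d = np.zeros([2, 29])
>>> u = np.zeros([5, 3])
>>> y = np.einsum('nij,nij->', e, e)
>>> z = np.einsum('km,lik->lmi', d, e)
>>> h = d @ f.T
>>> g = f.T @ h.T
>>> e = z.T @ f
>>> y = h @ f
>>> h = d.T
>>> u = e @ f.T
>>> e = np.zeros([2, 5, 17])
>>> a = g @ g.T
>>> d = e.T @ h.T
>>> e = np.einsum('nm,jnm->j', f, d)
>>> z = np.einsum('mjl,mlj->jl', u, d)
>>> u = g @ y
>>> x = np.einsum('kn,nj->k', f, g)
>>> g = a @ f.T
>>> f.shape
(5, 29)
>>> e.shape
(17,)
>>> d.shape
(17, 5, 29)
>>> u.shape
(29, 29)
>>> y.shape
(2, 29)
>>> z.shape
(29, 5)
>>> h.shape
(29, 2)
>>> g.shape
(29, 5)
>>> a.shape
(29, 29)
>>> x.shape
(5,)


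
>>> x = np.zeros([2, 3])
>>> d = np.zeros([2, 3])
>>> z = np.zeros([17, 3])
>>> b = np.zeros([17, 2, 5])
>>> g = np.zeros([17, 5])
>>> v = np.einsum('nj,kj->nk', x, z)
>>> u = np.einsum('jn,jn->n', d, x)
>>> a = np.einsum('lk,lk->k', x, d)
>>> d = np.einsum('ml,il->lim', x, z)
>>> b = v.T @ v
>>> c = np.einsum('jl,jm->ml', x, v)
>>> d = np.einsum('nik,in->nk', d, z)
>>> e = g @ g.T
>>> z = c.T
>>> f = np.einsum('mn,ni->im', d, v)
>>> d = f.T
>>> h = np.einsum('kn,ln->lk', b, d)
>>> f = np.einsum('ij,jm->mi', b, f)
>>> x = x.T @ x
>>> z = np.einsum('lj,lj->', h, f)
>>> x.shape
(3, 3)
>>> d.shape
(3, 17)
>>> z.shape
()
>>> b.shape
(17, 17)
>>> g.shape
(17, 5)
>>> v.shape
(2, 17)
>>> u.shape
(3,)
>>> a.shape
(3,)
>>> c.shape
(17, 3)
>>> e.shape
(17, 17)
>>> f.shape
(3, 17)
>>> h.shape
(3, 17)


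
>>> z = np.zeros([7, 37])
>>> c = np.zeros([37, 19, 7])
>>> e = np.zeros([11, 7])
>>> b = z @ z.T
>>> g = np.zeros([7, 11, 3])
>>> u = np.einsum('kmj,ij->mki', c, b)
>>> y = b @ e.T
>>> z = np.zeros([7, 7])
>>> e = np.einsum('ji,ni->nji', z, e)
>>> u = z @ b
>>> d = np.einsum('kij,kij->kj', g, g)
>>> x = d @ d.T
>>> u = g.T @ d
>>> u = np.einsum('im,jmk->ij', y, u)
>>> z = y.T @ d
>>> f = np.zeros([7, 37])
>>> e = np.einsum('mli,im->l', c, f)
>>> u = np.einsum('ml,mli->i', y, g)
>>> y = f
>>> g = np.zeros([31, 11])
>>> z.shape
(11, 3)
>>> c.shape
(37, 19, 7)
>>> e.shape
(19,)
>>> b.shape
(7, 7)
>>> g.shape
(31, 11)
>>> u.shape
(3,)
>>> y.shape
(7, 37)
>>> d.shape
(7, 3)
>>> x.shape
(7, 7)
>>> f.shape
(7, 37)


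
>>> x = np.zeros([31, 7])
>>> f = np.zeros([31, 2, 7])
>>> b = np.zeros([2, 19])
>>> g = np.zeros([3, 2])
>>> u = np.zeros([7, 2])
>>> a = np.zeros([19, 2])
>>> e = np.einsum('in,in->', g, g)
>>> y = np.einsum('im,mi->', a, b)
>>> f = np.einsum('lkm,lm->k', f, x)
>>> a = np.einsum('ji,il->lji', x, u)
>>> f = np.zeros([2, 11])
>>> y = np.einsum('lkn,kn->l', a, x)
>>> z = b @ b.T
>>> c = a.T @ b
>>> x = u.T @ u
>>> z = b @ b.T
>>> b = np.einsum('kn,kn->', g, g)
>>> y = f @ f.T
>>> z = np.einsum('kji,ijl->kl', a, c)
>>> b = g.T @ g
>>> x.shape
(2, 2)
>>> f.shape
(2, 11)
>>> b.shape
(2, 2)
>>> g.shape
(3, 2)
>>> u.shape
(7, 2)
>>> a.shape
(2, 31, 7)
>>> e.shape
()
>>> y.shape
(2, 2)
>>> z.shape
(2, 19)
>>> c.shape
(7, 31, 19)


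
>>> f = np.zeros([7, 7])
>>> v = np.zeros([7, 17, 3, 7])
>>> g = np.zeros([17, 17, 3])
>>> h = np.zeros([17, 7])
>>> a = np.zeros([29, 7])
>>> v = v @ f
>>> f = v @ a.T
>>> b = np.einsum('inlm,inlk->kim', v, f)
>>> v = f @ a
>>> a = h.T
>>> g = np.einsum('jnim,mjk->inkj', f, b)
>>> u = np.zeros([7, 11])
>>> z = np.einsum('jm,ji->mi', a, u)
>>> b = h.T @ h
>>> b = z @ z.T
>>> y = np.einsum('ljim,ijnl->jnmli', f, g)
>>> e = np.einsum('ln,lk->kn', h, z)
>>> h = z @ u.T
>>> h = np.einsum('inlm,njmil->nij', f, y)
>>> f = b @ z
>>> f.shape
(17, 11)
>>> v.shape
(7, 17, 3, 7)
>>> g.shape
(3, 17, 7, 7)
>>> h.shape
(17, 7, 7)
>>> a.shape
(7, 17)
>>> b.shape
(17, 17)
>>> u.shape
(7, 11)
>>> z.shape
(17, 11)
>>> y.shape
(17, 7, 29, 7, 3)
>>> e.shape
(11, 7)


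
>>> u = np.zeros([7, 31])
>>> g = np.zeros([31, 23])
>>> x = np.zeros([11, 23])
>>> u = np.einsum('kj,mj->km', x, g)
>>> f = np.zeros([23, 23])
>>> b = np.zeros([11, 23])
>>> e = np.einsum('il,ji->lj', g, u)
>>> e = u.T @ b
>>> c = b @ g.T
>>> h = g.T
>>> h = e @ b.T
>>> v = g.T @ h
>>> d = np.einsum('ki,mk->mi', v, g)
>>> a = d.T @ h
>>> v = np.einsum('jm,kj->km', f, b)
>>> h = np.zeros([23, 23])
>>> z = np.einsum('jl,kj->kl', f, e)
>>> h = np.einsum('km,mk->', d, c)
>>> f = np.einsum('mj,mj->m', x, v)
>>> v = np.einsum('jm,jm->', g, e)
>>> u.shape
(11, 31)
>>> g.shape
(31, 23)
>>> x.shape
(11, 23)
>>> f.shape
(11,)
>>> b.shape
(11, 23)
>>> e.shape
(31, 23)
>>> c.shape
(11, 31)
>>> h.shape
()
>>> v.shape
()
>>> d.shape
(31, 11)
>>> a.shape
(11, 11)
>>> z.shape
(31, 23)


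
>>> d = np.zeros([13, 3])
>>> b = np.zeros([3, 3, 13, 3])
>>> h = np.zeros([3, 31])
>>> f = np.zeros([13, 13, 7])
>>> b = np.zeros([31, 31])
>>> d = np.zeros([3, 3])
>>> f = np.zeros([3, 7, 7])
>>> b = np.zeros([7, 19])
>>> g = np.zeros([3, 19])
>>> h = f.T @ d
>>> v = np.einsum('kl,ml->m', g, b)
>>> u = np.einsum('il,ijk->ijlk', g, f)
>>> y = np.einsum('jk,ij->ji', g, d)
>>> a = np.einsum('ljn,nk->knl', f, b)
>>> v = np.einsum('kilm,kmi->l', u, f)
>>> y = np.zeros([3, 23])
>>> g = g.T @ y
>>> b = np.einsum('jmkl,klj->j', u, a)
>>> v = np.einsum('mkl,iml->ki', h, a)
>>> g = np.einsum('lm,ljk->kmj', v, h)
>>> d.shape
(3, 3)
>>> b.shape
(3,)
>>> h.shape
(7, 7, 3)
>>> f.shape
(3, 7, 7)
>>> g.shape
(3, 19, 7)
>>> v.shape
(7, 19)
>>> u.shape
(3, 7, 19, 7)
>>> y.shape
(3, 23)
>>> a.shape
(19, 7, 3)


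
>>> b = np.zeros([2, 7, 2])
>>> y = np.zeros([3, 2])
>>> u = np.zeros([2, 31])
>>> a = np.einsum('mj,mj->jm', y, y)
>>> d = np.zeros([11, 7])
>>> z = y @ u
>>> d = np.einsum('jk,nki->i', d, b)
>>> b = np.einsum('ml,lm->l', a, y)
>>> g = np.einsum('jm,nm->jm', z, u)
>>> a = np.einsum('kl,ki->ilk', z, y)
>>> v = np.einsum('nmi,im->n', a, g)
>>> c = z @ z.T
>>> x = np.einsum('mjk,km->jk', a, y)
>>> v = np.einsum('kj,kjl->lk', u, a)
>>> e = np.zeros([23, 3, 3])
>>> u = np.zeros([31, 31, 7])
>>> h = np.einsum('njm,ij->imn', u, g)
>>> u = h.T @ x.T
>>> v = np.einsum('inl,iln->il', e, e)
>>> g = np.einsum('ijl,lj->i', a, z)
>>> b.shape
(3,)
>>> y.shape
(3, 2)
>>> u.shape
(31, 7, 31)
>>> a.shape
(2, 31, 3)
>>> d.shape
(2,)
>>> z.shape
(3, 31)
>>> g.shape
(2,)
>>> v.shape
(23, 3)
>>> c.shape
(3, 3)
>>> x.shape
(31, 3)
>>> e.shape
(23, 3, 3)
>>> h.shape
(3, 7, 31)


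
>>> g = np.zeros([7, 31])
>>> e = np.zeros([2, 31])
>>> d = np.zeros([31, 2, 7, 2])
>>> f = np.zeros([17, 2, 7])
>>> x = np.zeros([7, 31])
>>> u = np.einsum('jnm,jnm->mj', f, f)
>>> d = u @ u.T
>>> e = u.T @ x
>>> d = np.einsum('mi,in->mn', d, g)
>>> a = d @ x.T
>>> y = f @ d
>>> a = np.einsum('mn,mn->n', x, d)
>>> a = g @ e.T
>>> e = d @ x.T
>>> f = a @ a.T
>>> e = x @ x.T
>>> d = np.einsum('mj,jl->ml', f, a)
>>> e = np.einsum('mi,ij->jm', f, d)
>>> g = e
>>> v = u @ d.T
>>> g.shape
(17, 7)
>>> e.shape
(17, 7)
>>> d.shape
(7, 17)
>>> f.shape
(7, 7)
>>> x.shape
(7, 31)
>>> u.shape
(7, 17)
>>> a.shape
(7, 17)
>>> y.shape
(17, 2, 31)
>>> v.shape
(7, 7)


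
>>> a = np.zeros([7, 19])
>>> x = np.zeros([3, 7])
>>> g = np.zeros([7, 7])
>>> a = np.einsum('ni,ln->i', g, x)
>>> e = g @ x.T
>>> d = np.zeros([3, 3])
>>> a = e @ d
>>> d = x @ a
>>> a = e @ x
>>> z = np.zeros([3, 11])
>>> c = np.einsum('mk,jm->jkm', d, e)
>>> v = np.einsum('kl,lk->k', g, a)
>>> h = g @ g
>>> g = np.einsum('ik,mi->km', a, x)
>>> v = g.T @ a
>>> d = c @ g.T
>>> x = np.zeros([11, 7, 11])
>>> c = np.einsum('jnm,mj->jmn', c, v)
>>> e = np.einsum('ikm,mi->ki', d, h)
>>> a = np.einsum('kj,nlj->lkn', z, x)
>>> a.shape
(7, 3, 11)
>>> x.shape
(11, 7, 11)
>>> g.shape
(7, 3)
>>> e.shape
(3, 7)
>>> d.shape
(7, 3, 7)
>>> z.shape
(3, 11)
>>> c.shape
(7, 3, 3)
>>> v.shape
(3, 7)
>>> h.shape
(7, 7)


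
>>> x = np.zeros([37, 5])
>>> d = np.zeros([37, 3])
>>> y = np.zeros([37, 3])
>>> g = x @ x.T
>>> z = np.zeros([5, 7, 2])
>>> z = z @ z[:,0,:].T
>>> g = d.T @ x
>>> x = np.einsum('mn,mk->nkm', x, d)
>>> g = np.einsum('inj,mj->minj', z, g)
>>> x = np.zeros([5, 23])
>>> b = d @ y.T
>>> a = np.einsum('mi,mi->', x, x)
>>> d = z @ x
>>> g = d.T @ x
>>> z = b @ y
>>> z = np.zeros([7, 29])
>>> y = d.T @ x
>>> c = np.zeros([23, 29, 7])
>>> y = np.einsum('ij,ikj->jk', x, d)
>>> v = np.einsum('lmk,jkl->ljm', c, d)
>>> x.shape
(5, 23)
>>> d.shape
(5, 7, 23)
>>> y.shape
(23, 7)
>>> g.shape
(23, 7, 23)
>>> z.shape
(7, 29)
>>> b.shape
(37, 37)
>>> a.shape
()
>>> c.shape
(23, 29, 7)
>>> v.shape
(23, 5, 29)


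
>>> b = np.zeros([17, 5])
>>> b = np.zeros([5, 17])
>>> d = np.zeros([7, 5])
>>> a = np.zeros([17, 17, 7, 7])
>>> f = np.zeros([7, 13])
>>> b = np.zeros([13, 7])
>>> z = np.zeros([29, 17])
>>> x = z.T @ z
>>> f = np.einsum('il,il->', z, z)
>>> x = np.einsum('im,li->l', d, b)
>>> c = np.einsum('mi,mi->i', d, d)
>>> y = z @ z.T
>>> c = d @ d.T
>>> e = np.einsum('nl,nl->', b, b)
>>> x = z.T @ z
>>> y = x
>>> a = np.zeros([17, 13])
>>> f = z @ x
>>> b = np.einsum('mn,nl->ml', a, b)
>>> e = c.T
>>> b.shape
(17, 7)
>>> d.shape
(7, 5)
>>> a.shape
(17, 13)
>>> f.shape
(29, 17)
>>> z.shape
(29, 17)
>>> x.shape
(17, 17)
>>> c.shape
(7, 7)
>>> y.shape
(17, 17)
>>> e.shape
(7, 7)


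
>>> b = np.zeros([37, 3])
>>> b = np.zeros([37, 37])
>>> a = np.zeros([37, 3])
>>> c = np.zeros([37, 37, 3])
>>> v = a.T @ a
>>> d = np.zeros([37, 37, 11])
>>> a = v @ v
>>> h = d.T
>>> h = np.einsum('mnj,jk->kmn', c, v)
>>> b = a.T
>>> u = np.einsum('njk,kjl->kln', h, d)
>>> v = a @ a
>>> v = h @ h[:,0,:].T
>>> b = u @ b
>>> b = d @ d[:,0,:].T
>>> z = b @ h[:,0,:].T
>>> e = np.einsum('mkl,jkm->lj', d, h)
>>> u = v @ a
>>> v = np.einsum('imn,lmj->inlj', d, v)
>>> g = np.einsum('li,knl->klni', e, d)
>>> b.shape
(37, 37, 37)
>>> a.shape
(3, 3)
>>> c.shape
(37, 37, 3)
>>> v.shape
(37, 11, 3, 3)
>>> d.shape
(37, 37, 11)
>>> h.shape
(3, 37, 37)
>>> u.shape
(3, 37, 3)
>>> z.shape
(37, 37, 3)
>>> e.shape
(11, 3)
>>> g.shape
(37, 11, 37, 3)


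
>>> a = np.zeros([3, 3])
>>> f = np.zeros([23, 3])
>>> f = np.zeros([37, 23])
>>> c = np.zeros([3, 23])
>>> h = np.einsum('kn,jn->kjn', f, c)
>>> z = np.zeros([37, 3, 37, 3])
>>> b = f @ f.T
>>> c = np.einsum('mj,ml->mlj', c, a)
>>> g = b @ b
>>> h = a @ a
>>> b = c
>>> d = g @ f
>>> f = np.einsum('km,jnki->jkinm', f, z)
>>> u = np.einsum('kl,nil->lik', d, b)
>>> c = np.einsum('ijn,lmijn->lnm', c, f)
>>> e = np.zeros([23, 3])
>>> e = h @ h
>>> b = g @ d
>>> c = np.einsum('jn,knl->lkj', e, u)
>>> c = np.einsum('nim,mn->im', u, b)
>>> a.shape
(3, 3)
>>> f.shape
(37, 37, 3, 3, 23)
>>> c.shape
(3, 37)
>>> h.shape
(3, 3)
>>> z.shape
(37, 3, 37, 3)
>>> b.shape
(37, 23)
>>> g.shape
(37, 37)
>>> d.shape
(37, 23)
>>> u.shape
(23, 3, 37)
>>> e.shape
(3, 3)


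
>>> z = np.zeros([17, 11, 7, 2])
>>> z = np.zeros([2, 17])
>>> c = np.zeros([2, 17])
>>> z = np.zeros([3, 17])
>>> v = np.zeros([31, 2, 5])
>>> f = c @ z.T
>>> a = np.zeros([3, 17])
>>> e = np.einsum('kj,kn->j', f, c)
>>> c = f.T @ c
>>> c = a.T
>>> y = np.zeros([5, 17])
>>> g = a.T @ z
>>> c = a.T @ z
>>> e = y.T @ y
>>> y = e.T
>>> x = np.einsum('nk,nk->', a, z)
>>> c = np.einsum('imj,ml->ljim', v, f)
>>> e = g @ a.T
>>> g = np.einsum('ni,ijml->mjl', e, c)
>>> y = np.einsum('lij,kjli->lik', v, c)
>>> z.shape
(3, 17)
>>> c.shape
(3, 5, 31, 2)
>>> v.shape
(31, 2, 5)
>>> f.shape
(2, 3)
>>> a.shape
(3, 17)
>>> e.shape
(17, 3)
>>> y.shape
(31, 2, 3)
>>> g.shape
(31, 5, 2)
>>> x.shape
()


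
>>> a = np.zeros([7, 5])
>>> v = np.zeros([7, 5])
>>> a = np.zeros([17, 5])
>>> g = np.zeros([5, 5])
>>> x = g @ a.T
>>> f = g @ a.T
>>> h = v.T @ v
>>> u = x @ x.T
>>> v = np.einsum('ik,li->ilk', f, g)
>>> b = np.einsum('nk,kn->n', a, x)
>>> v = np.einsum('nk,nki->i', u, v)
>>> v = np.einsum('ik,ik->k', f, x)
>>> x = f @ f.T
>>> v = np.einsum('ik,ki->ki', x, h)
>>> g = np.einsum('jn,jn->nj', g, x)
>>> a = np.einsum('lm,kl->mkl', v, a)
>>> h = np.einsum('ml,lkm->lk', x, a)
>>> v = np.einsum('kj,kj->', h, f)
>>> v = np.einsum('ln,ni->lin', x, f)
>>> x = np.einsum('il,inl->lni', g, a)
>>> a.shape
(5, 17, 5)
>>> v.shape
(5, 17, 5)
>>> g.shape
(5, 5)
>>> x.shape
(5, 17, 5)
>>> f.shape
(5, 17)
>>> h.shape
(5, 17)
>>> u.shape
(5, 5)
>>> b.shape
(17,)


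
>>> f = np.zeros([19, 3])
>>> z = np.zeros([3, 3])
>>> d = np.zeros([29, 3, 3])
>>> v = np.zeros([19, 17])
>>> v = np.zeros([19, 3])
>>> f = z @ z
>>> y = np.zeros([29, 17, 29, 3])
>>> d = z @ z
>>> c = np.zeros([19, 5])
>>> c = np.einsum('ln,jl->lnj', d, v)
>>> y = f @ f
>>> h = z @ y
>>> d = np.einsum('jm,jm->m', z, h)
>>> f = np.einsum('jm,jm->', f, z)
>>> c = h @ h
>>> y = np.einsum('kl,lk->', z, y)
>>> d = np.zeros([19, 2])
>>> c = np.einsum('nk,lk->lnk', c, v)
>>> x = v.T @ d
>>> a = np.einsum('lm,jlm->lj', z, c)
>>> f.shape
()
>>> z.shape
(3, 3)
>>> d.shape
(19, 2)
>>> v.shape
(19, 3)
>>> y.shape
()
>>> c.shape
(19, 3, 3)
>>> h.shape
(3, 3)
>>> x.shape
(3, 2)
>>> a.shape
(3, 19)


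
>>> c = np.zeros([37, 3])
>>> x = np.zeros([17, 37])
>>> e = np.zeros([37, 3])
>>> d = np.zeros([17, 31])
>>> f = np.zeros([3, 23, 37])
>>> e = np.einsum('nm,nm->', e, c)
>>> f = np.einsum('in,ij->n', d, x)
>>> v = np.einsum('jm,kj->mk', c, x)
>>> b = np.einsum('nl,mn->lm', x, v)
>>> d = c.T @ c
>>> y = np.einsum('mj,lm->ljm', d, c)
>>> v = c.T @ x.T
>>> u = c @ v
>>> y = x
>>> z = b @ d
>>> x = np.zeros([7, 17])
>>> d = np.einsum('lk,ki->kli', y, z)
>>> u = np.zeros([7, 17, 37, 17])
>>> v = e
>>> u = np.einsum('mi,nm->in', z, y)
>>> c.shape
(37, 3)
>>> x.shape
(7, 17)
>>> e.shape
()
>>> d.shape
(37, 17, 3)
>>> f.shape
(31,)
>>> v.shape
()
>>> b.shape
(37, 3)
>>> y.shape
(17, 37)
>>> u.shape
(3, 17)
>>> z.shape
(37, 3)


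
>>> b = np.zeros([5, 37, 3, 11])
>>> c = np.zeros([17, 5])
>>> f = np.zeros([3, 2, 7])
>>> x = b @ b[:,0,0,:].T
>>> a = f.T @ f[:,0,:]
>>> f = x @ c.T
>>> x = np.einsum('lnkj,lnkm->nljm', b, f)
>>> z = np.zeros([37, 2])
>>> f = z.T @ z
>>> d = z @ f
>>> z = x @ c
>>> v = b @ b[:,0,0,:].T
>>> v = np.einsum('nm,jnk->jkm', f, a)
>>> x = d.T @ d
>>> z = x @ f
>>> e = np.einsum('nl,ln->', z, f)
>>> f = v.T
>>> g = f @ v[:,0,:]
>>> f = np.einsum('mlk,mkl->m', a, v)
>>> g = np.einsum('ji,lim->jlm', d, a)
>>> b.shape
(5, 37, 3, 11)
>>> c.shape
(17, 5)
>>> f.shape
(7,)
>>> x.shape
(2, 2)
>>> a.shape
(7, 2, 7)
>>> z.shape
(2, 2)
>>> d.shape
(37, 2)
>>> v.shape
(7, 7, 2)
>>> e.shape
()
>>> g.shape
(37, 7, 7)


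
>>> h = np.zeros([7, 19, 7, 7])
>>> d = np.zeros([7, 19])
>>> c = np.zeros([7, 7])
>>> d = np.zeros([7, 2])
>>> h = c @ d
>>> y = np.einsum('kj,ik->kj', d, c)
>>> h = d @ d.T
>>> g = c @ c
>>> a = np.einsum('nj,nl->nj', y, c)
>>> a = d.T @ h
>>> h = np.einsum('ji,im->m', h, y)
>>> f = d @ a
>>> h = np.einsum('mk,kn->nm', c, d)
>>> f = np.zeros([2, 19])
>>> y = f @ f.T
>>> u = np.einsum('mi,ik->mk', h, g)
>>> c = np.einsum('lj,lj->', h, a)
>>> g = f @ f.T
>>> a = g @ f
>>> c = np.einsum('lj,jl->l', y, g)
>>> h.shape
(2, 7)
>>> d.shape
(7, 2)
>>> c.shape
(2,)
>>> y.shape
(2, 2)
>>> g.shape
(2, 2)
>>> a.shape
(2, 19)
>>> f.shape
(2, 19)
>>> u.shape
(2, 7)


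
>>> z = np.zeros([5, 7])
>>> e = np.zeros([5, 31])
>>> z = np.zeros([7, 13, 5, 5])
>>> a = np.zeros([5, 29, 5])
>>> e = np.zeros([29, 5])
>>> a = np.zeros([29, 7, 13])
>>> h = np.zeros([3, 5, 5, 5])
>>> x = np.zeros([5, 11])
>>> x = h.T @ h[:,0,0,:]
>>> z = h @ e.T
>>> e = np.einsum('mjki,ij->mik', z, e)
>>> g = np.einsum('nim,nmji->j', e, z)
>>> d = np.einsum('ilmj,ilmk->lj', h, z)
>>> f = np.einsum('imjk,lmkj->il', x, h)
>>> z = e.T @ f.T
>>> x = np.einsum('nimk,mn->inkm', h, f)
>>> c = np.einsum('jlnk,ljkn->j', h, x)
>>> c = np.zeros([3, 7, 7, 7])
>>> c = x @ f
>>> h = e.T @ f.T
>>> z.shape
(5, 29, 5)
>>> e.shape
(3, 29, 5)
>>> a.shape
(29, 7, 13)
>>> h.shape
(5, 29, 5)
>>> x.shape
(5, 3, 5, 5)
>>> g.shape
(5,)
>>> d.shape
(5, 5)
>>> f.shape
(5, 3)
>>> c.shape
(5, 3, 5, 3)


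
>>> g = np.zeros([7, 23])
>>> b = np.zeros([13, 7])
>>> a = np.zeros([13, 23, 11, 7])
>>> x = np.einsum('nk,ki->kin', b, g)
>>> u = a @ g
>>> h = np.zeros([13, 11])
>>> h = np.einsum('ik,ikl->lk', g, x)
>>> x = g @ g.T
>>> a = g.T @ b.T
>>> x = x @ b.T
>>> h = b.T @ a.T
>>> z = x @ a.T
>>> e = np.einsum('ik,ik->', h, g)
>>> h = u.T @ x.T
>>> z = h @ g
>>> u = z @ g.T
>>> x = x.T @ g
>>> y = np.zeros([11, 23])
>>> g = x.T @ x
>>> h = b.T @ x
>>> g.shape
(23, 23)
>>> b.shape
(13, 7)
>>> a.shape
(23, 13)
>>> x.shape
(13, 23)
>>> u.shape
(23, 11, 23, 7)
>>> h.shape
(7, 23)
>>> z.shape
(23, 11, 23, 23)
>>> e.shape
()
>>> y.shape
(11, 23)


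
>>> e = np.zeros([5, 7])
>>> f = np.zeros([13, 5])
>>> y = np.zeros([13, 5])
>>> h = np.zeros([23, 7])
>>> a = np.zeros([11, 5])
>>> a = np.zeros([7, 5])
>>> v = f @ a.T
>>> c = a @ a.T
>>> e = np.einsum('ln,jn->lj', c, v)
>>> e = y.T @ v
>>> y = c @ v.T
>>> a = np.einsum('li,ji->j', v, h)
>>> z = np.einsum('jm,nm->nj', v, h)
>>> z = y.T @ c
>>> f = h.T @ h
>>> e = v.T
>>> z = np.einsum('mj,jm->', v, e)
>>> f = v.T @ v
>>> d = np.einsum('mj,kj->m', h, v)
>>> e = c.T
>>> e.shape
(7, 7)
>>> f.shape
(7, 7)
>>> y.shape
(7, 13)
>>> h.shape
(23, 7)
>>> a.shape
(23,)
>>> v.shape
(13, 7)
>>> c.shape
(7, 7)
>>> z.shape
()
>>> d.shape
(23,)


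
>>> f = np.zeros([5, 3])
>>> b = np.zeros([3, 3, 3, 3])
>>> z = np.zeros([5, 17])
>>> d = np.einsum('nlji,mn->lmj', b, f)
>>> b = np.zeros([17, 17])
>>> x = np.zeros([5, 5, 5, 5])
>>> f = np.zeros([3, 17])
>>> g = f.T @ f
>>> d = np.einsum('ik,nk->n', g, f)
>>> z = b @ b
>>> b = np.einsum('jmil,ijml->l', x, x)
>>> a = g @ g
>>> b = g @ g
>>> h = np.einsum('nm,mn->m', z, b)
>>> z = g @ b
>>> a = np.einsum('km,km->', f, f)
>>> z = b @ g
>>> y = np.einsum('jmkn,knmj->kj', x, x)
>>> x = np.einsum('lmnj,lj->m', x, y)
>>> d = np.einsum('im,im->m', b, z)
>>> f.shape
(3, 17)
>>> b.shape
(17, 17)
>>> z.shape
(17, 17)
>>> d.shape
(17,)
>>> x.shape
(5,)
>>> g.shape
(17, 17)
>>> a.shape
()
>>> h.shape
(17,)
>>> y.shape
(5, 5)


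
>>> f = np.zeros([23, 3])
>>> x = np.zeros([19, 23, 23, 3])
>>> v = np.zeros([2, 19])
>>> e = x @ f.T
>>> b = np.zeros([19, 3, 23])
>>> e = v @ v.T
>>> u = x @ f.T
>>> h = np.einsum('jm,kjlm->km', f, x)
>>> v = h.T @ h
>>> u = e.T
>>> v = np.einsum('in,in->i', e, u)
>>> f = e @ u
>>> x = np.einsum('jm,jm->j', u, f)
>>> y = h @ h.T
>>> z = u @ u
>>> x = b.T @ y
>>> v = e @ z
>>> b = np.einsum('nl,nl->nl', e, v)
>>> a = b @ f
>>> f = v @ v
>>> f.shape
(2, 2)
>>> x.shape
(23, 3, 19)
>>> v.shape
(2, 2)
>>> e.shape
(2, 2)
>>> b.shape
(2, 2)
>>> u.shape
(2, 2)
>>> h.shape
(19, 3)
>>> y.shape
(19, 19)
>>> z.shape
(2, 2)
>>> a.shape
(2, 2)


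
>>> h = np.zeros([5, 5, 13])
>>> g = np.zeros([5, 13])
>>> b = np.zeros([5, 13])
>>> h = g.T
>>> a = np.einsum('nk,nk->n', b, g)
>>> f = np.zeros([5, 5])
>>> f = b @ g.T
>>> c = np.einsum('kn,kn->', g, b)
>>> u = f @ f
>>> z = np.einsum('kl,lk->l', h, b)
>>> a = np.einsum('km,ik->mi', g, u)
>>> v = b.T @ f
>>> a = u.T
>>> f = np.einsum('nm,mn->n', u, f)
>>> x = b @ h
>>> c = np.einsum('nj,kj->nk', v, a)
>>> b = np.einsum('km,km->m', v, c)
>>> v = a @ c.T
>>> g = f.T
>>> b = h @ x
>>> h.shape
(13, 5)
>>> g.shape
(5,)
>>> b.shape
(13, 5)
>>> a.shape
(5, 5)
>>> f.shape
(5,)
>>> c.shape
(13, 5)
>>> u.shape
(5, 5)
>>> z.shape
(5,)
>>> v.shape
(5, 13)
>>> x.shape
(5, 5)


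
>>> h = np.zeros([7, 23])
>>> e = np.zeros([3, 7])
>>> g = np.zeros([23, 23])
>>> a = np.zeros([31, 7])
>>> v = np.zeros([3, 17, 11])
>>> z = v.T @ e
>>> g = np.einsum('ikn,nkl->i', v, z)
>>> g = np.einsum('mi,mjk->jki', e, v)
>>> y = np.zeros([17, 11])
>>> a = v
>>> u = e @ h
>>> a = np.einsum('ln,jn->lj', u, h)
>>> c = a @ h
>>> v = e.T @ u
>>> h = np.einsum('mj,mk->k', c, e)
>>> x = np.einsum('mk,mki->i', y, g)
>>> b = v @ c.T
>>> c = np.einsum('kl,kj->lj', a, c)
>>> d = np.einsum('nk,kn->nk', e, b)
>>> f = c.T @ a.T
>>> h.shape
(7,)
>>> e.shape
(3, 7)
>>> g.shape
(17, 11, 7)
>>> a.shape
(3, 7)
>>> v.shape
(7, 23)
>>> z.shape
(11, 17, 7)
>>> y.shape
(17, 11)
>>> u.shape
(3, 23)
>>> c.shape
(7, 23)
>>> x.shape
(7,)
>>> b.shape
(7, 3)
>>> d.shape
(3, 7)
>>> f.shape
(23, 3)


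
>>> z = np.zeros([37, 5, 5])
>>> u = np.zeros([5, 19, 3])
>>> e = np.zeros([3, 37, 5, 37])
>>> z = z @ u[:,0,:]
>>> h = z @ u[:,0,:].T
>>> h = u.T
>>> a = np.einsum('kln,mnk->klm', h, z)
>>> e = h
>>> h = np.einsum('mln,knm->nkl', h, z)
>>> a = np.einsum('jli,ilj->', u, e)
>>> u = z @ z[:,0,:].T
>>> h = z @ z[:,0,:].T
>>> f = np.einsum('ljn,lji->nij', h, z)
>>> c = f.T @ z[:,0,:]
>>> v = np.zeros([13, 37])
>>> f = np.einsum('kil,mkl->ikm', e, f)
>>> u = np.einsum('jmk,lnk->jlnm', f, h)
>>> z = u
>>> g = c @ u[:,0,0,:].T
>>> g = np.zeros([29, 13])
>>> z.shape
(19, 37, 5, 3)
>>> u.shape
(19, 37, 5, 3)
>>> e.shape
(3, 19, 5)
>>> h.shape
(37, 5, 37)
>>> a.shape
()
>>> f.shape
(19, 3, 37)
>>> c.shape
(5, 3, 3)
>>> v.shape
(13, 37)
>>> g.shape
(29, 13)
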